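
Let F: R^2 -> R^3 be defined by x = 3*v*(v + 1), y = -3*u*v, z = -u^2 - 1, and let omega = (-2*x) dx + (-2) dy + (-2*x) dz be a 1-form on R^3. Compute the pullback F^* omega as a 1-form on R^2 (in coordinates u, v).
F^* omega = (6*v*(2*u*v + 2*u + 1)) du + (6*u - 36*v^3 - 54*v^2 - 18*v) dv

Using F^*(f dg) = (f ∘ F) d(g ∘ F), substitute each coordinate x_i by F_i(u, v) in f_i, and replace dx_i by d F_i = (∂F_i/∂u) du + (∂F_i/∂v) dv.
  For the x component: f_1(F) = 6*v*(-v - 1); d F_1 = (0) du + (6*v + 3) dv
  For the y component: f_2(F) = -2; d F_2 = (-3*v) du + (-3*u) dv
  For the z component: f_3(F) = 6*v*(-v - 1); d F_3 = (-2*u) du + (0) dv
Combining and collecting du, dv coefficients:
  coeff of du: 6*v*(2*u*v + 2*u + 1)
  coeff of dv: 6*u - 36*v^3 - 54*v^2 - 18*v
F^* omega = (6*v*(2*u*v + 2*u + 1)) du + (6*u - 36*v^3 - 54*v^2 - 18*v) dv.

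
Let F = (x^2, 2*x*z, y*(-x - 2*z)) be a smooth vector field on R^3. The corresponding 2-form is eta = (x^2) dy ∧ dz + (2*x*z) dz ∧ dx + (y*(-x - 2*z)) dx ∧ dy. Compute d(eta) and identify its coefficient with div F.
d(eta) = (2*x - 2*y) dx ∧ dy ∧ dz; div F = 2*x - 2*y

For a 2-form in R^3 of the form above, applying d gives a 3-form with coefficient ∂P/∂x + ∂Q/∂y + ∂R/∂z:
  ∂P/∂x = 2*x
  ∂Q/∂y = 0
  ∂R/∂z = -2*y
Sum = 2*x - 2*y, which is exactly div F.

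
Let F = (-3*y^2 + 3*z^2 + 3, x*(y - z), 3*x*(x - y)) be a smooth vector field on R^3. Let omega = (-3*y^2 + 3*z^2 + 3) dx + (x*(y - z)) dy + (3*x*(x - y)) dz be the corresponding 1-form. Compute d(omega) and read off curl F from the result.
d(omega) = (-2*x) dy ∧ dz + (-6*x + 3*y + 6*z) dz ∧ dx + (7*y - z) dx ∧ dy; curl F = (-2*x, -6*x + 3*y + 6*z, 7*y - z)

d omega = sum_{i<j} (∂f_j/∂x_i - ∂f_i/∂x_j) dx_i ∧ dx_j. Under the identification (dy ∧ dz, dz ∧ dx, dx ∧ dy) ↔ (e_x, e_y, e_z), the coefficients are exactly the components of curl F. Compute:
  ∂R/∂y - ∂Q/∂z = (-3*x) - (-x) = -2*x
  ∂P/∂z - ∂R/∂x = (6*z) - (6*x - 3*y) = -6*x + 3*y + 6*z
  ∂Q/∂x - ∂P/∂y = (y - z) - (-6*y) = 7*y - z.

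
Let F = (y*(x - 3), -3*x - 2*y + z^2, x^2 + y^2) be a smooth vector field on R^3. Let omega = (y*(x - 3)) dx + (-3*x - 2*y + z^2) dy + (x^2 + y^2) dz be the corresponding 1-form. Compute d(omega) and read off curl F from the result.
d(omega) = (2*y - 2*z) dy ∧ dz + (-2*x) dz ∧ dx + (-x) dx ∧ dy; curl F = (2*y - 2*z, -2*x, -x)

d omega = sum_{i<j} (∂f_j/∂x_i - ∂f_i/∂x_j) dx_i ∧ dx_j. Under the identification (dy ∧ dz, dz ∧ dx, dx ∧ dy) ↔ (e_x, e_y, e_z), the coefficients are exactly the components of curl F. Compute:
  ∂R/∂y - ∂Q/∂z = (2*y) - (2*z) = 2*y - 2*z
  ∂P/∂z - ∂R/∂x = (0) - (2*x) = -2*x
  ∂Q/∂x - ∂P/∂y = (-3) - (x - 3) = -x.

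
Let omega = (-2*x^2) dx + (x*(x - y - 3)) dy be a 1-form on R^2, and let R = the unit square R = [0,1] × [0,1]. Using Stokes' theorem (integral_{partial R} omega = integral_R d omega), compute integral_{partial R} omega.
integral_(partial R) omega = -5/2

Stokes: integral_partial_R omega = integral_R d omega with d omega = (∂Q/∂x - ∂P/∂y) dx ∧ dy.
  ∂Q/∂x = 2*x - y - 3
  ∂P/∂y = 0
  integrand = ∂Q/∂x - ∂P/∂y = 2*x - y - 3.
Integrating over R: integral_0^1 integral_0^1 (2*x - y - 3) dx dy = -5/2.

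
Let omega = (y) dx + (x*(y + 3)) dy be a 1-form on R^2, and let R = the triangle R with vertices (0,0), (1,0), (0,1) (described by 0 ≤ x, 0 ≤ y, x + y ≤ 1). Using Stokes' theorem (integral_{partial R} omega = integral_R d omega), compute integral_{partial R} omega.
integral_(partial R) omega = 7/6

Stokes: integral_partial_R omega = integral_R d omega with d omega = (∂Q/∂x - ∂P/∂y) dx ∧ dy.
  ∂Q/∂x = y + 3
  ∂P/∂y = 1
  integrand = ∂Q/∂x - ∂P/∂y = y + 2.
Integrating over R: integral_0^1 integral_0^{1-x} (y + 2) dy dx = 7/6.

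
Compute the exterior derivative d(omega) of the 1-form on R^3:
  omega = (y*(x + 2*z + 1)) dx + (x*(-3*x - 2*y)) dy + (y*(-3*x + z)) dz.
d(omega) = (-7*x - 2*y - 2*z - 1) dx ∧ dy + (-5*y) dx ∧ dz + (-3*x + z) dy ∧ dz

For a 1-form omega = sum_i f_i dx_i, the exterior derivative is
  d(omega) = sum_{i < j} (∂f_j/∂x_i - ∂f_i/∂x_j) dx_i ∧ dx_j.
  coefficient of dx ∧ dy: ∂f_2/∂x - ∂f_1/∂y = ∂(x*(-3*x - 2*y))/∂x - ∂(y*(x + 2*z + 1))/∂y = -7*x - 2*y - 2*z - 1
  coefficient of dx ∧ dz: ∂f_3/∂x - ∂f_1/∂z = ∂(y*(-3*x + z))/∂x - ∂(y*(x + 2*z + 1))/∂z = -5*y
  coefficient of dy ∧ dz: ∂f_3/∂y - ∂f_2/∂z = ∂(y*(-3*x + z))/∂y - ∂(x*(-3*x - 2*y))/∂z = -3*x + z
Assembling: d(omega) = (-7*x - 2*y - 2*z - 1) dx ∧ dy + (-5*y) dx ∧ dz + (-3*x + z) dy ∧ dz.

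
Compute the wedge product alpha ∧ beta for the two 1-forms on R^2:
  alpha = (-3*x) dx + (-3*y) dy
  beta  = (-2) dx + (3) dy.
alpha ∧ beta = (-9*x - 6*y) dx ∧ dy

Distribute the wedge, using dx_i ∧ dx_j = -dx_j ∧ dx_i and dx_i ∧ dx_i = 0. For each pair (i, j) with i < j, the coefficient of dx_i ∧ dx_j in alpha ∧ beta is (alpha_i * beta_j - alpha_j * beta_i). Collecting: alpha ∧ beta = (-9*x - 6*y) dx ∧ dy.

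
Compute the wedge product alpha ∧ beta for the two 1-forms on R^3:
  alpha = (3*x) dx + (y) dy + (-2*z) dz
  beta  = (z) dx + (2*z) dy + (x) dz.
alpha ∧ beta = (z*(6*x - y)) dx ∧ dy + (3*x^2 + 2*z^2) dx ∧ dz + (x*y + 4*z^2) dy ∧ dz

Distribute the wedge, using dx_i ∧ dx_j = -dx_j ∧ dx_i and dx_i ∧ dx_i = 0. For each pair (i, j) with i < j, the coefficient of dx_i ∧ dx_j in alpha ∧ beta is (alpha_i * beta_j - alpha_j * beta_i). Collecting: alpha ∧ beta = (z*(6*x - y)) dx ∧ dy + (3*x^2 + 2*z^2) dx ∧ dz + (x*y + 4*z^2) dy ∧ dz.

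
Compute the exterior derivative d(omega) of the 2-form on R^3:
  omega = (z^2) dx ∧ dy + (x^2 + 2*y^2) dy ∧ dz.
d(omega) = (2*x + 2*z) dx ∧ dy ∧ dz

For a 2-form omega = sum_{i<j} g_{ij} dx_i ∧ dx_j, the exterior derivative is
  d(omega) = sum_{i<j} d(g_{ij}) ∧ dx_i ∧ dx_j = sum_{i<j, k} (∂g_{ij}/∂x_k) dx_k ∧ dx_i ∧ dx_j.
Expand each term, using dx_k ∧ dx_i ∧ dx_j = sgn(permutation) dx_{(a)} ∧ dx_{(b)} ∧ dx_{(c)} with (a < b < c) sorted:
  d(z^2) includes (∂/∂z)(z^2) dz = (2*z) dz, which multiplied by dx ∧ dy gives (2*z) dx ∧ dy ∧ dz
  d(x^2 + 2*y^2) includes (∂/∂x)(x^2 + 2*y^2) dx = (2*x) dx, which multiplied by dy ∧ dz gives (2*x) dx ∧ dy ∧ dz
Collecting like 3-forms: d(omega) = (2*x + 2*z) dx ∧ dy ∧ dz.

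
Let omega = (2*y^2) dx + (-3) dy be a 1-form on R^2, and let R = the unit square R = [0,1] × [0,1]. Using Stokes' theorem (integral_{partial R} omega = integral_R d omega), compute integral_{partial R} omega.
integral_(partial R) omega = -2

Stokes: integral_partial_R omega = integral_R d omega with d omega = (∂Q/∂x - ∂P/∂y) dx ∧ dy.
  ∂Q/∂x = 0
  ∂P/∂y = 4*y
  integrand = ∂Q/∂x - ∂P/∂y = -4*y.
Integrating over R: integral_0^1 integral_0^1 (-4*y) dx dy = -2.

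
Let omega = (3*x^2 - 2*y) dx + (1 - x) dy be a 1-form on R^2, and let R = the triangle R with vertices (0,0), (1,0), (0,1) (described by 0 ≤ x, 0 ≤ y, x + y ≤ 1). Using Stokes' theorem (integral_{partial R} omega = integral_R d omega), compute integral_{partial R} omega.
integral_(partial R) omega = 1/2

Stokes: integral_partial_R omega = integral_R d omega with d omega = (∂Q/∂x - ∂P/∂y) dx ∧ dy.
  ∂Q/∂x = -1
  ∂P/∂y = -2
  integrand = ∂Q/∂x - ∂P/∂y = 1.
Integrating over R: integral_0^1 integral_0^{1-x} (1) dy dx = 1/2.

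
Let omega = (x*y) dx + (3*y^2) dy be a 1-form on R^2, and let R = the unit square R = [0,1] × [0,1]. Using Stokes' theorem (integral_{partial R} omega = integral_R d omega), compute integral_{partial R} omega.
integral_(partial R) omega = -1/2

Stokes: integral_partial_R omega = integral_R d omega with d omega = (∂Q/∂x - ∂P/∂y) dx ∧ dy.
  ∂Q/∂x = 0
  ∂P/∂y = x
  integrand = ∂Q/∂x - ∂P/∂y = -x.
Integrating over R: integral_0^1 integral_0^1 (-x) dx dy = -1/2.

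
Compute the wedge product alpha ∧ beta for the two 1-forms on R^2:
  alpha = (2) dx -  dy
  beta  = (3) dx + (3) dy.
alpha ∧ beta = (9) dx ∧ dy

Distribute the wedge, using dx_i ∧ dx_j = -dx_j ∧ dx_i and dx_i ∧ dx_i = 0. For each pair (i, j) with i < j, the coefficient of dx_i ∧ dx_j in alpha ∧ beta is (alpha_i * beta_j - alpha_j * beta_i). Collecting: alpha ∧ beta = (9) dx ∧ dy.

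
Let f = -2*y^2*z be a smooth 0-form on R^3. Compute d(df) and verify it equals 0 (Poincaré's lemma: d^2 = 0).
d(df) = 0

Step 1: df = sum_i (∂f/∂x_i) dx_i = (0) dx + (-4*y*z) dy + (-2*y^2) dz.
Step 2: Apply d again. Using the 1-form formula, the coefficient of dx ∧ dy in d(df) is ∂^2 f/∂x ∂y - ∂^2 f/∂y ∂x = (0) - (0) = 0 (equality of mixed partials for smooth f).
Similarly for dx ∧ dz and dy ∧ dz — all coefficients vanish. So d(df) = 0.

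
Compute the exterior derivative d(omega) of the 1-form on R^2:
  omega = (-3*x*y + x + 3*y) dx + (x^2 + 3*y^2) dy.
d(omega) = (5*x - 3) dx ∧ dy

For a 1-form omega = sum_i f_i dx_i, the exterior derivative is
  d(omega) = sum_{i < j} (∂f_j/∂x_i - ∂f_i/∂x_j) dx_i ∧ dx_j.
  coefficient of dx ∧ dy: ∂f_2/∂x - ∂f_1/∂y = ∂(x^2 + 3*y^2)/∂x - ∂(-3*x*y + x + 3*y)/∂y = 5*x - 3
Assembling: d(omega) = (5*x - 3) dx ∧ dy.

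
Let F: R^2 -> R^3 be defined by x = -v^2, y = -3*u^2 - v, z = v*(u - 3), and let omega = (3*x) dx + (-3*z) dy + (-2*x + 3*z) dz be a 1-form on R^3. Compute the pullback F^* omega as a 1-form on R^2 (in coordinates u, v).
F^* omega = (v*(18*u^2 + 3*u*v - 54*u + 2*v^2 - 9*v)) du + (v*(3*u^2 + 2*u*v - 15*u + 6*v^2 - 6*v + 18)) dv

Using F^*(f dg) = (f ∘ F) d(g ∘ F), substitute each coordinate x_i by F_i(u, v) in f_i, and replace dx_i by d F_i = (∂F_i/∂u) du + (∂F_i/∂v) dv.
  For the x component: f_1(F) = -3*v^2; d F_1 = (0) du + (-2*v) dv
  For the y component: f_2(F) = 3*v*(3 - u); d F_2 = (-6*u) du + (-1) dv
  For the z component: f_3(F) = v*(3*u + 2*v - 9); d F_3 = (v) du + (u - 3) dv
Combining and collecting du, dv coefficients:
  coeff of du: v*(18*u^2 + 3*u*v - 54*u + 2*v^2 - 9*v)
  coeff of dv: v*(3*u^2 + 2*u*v - 15*u + 6*v^2 - 6*v + 18)
F^* omega = (v*(18*u^2 + 3*u*v - 54*u + 2*v^2 - 9*v)) du + (v*(3*u^2 + 2*u*v - 15*u + 6*v^2 - 6*v + 18)) dv.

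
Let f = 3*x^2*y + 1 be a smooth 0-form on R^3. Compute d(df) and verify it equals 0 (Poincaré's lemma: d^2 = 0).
d(df) = 0

Step 1: df = sum_i (∂f/∂x_i) dx_i = (6*x*y) dx + (3*x^2) dy + (0) dz.
Step 2: Apply d again. Using the 1-form formula, the coefficient of dx ∧ dy in d(df) is ∂^2 f/∂x ∂y - ∂^2 f/∂y ∂x = (6*x) - (6*x) = 0 (equality of mixed partials for smooth f).
Similarly for dx ∧ dz and dy ∧ dz — all coefficients vanish. So d(df) = 0.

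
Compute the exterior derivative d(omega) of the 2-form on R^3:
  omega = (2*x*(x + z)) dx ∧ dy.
d(omega) = (2*x) dx ∧ dy ∧ dz

For a 2-form omega = sum_{i<j} g_{ij} dx_i ∧ dx_j, the exterior derivative is
  d(omega) = sum_{i<j} d(g_{ij}) ∧ dx_i ∧ dx_j = sum_{i<j, k} (∂g_{ij}/∂x_k) dx_k ∧ dx_i ∧ dx_j.
Expand each term, using dx_k ∧ dx_i ∧ dx_j = sgn(permutation) dx_{(a)} ∧ dx_{(b)} ∧ dx_{(c)} with (a < b < c) sorted:
  d(2*x*(x + z)) includes (∂/∂z)(2*x*(x + z)) dz = (2*x) dz, which multiplied by dx ∧ dy gives (2*x) dx ∧ dy ∧ dz
Collecting like 3-forms: d(omega) = (2*x) dx ∧ dy ∧ dz.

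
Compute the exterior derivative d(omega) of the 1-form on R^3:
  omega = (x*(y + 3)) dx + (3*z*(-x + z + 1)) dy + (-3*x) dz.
d(omega) = (-x - 3*z) dx ∧ dy + (-3) dx ∧ dz + (3*x - 6*z - 3) dy ∧ dz

For a 1-form omega = sum_i f_i dx_i, the exterior derivative is
  d(omega) = sum_{i < j} (∂f_j/∂x_i - ∂f_i/∂x_j) dx_i ∧ dx_j.
  coefficient of dx ∧ dy: ∂f_2/∂x - ∂f_1/∂y = ∂(3*z*(-x + z + 1))/∂x - ∂(x*(y + 3))/∂y = -x - 3*z
  coefficient of dx ∧ dz: ∂f_3/∂x - ∂f_1/∂z = ∂(-3*x)/∂x - ∂(x*(y + 3))/∂z = -3
  coefficient of dy ∧ dz: ∂f_3/∂y - ∂f_2/∂z = ∂(-3*x)/∂y - ∂(3*z*(-x + z + 1))/∂z = 3*x - 6*z - 3
Assembling: d(omega) = (-x - 3*z) dx ∧ dy + (-3) dx ∧ dz + (3*x - 6*z - 3) dy ∧ dz.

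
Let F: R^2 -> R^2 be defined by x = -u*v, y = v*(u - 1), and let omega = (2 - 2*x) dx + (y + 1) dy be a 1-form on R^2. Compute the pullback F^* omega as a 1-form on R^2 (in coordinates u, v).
F^* omega = (v*(-u*v - v - 1)) du + (-u^2*v - 2*u*v - u + v - 1) dv

Using F^*(f dg) = (f ∘ F) d(g ∘ F), substitute each coordinate x_i by F_i(u, v) in f_i, and replace dx_i by d F_i = (∂F_i/∂u) du + (∂F_i/∂v) dv.
  For the x component: f_1(F) = 2*u*v + 2; d F_1 = (-v) du + (-u) dv
  For the y component: f_2(F) = u*v - v + 1; d F_2 = (v) du + (u - 1) dv
Combining and collecting du, dv coefficients:
  coeff of du: v*(-u*v - v - 1)
  coeff of dv: -u^2*v - 2*u*v - u + v - 1
F^* omega = (v*(-u*v - v - 1)) du + (-u^2*v - 2*u*v - u + v - 1) dv.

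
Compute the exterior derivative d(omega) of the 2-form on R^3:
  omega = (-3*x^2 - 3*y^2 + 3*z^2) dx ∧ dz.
d(omega) = (6*y) dx ∧ dy ∧ dz

For a 2-form omega = sum_{i<j} g_{ij} dx_i ∧ dx_j, the exterior derivative is
  d(omega) = sum_{i<j} d(g_{ij}) ∧ dx_i ∧ dx_j = sum_{i<j, k} (∂g_{ij}/∂x_k) dx_k ∧ dx_i ∧ dx_j.
Expand each term, using dx_k ∧ dx_i ∧ dx_j = sgn(permutation) dx_{(a)} ∧ dx_{(b)} ∧ dx_{(c)} with (a < b < c) sorted:
  d(-3*x^2 - 3*y^2 + 3*z^2) includes (∂/∂y)(-3*x^2 - 3*y^2 + 3*z^2) dy = (-6*y) dy, which multiplied by dx ∧ dz gives (6*y) dx ∧ dy ∧ dz
Collecting like 3-forms: d(omega) = (6*y) dx ∧ dy ∧ dz.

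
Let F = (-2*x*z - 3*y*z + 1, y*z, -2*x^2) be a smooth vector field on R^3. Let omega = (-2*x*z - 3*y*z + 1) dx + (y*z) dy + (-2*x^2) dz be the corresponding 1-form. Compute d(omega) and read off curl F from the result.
d(omega) = (-y) dy ∧ dz + (2*x - 3*y) dz ∧ dx + (3*z) dx ∧ dy; curl F = (-y, 2*x - 3*y, 3*z)

d omega = sum_{i<j} (∂f_j/∂x_i - ∂f_i/∂x_j) dx_i ∧ dx_j. Under the identification (dy ∧ dz, dz ∧ dx, dx ∧ dy) ↔ (e_x, e_y, e_z), the coefficients are exactly the components of curl F. Compute:
  ∂R/∂y - ∂Q/∂z = (0) - (y) = -y
  ∂P/∂z - ∂R/∂x = (-2*x - 3*y) - (-4*x) = 2*x - 3*y
  ∂Q/∂x - ∂P/∂y = (0) - (-3*z) = 3*z.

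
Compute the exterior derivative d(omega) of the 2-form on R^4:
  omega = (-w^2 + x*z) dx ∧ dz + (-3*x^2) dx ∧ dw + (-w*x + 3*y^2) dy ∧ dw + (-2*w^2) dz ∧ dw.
d(omega) = (-2*w) dx ∧ dz ∧ dw + (-w) dx ∧ dy ∧ dw

For a 2-form omega = sum_{i<j} g_{ij} dx_i ∧ dx_j, the exterior derivative is
  d(omega) = sum_{i<j} d(g_{ij}) ∧ dx_i ∧ dx_j = sum_{i<j, k} (∂g_{ij}/∂x_k) dx_k ∧ dx_i ∧ dx_j.
Expand each term, using dx_k ∧ dx_i ∧ dx_j = sgn(permutation) dx_{(a)} ∧ dx_{(b)} ∧ dx_{(c)} with (a < b < c) sorted:
  d(-w^2 + x*z) includes (∂/∂w)(-w^2 + x*z) dw = (-2*w) dw, which multiplied by dx ∧ dz gives (-2*w) dx ∧ dz ∧ dw
  d(-w*x + 3*y^2) includes (∂/∂x)(-w*x + 3*y^2) dx = (-w) dx, which multiplied by dy ∧ dw gives (-w) dx ∧ dy ∧ dw
Collecting like 3-forms: d(omega) = (-2*w) dx ∧ dz ∧ dw + (-w) dx ∧ dy ∧ dw.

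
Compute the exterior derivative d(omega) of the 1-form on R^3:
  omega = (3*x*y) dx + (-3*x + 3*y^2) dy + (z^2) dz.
d(omega) = (-3*x - 3) dx ∧ dy

For a 1-form omega = sum_i f_i dx_i, the exterior derivative is
  d(omega) = sum_{i < j} (∂f_j/∂x_i - ∂f_i/∂x_j) dx_i ∧ dx_j.
  coefficient of dx ∧ dy: ∂f_2/∂x - ∂f_1/∂y = ∂(-3*x + 3*y^2)/∂x - ∂(3*x*y)/∂y = -3*x - 3
Assembling: d(omega) = (-3*x - 3) dx ∧ dy.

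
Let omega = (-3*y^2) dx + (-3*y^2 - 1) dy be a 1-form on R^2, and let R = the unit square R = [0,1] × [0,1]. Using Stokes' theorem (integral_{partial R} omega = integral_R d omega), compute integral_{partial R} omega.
integral_(partial R) omega = 3

Stokes: integral_partial_R omega = integral_R d omega with d omega = (∂Q/∂x - ∂P/∂y) dx ∧ dy.
  ∂Q/∂x = 0
  ∂P/∂y = -6*y
  integrand = ∂Q/∂x - ∂P/∂y = 6*y.
Integrating over R: integral_0^1 integral_0^1 (6*y) dx dy = 3.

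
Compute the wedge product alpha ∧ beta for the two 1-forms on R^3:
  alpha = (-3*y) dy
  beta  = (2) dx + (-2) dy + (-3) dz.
alpha ∧ beta = (6*y) dx ∧ dy + (9*y) dy ∧ dz

Distribute the wedge, using dx_i ∧ dx_j = -dx_j ∧ dx_i and dx_i ∧ dx_i = 0. For each pair (i, j) with i < j, the coefficient of dx_i ∧ dx_j in alpha ∧ beta is (alpha_i * beta_j - alpha_j * beta_i). Collecting: alpha ∧ beta = (6*y) dx ∧ dy + (9*y) dy ∧ dz.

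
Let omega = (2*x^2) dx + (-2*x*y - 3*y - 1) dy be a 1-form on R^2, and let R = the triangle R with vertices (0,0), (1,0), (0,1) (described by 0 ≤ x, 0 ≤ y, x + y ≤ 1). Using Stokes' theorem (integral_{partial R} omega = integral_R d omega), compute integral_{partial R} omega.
integral_(partial R) omega = -1/3

Stokes: integral_partial_R omega = integral_R d omega with d omega = (∂Q/∂x - ∂P/∂y) dx ∧ dy.
  ∂Q/∂x = -2*y
  ∂P/∂y = 0
  integrand = ∂Q/∂x - ∂P/∂y = -2*y.
Integrating over R: integral_0^1 integral_0^{1-x} (-2*y) dy dx = -1/3.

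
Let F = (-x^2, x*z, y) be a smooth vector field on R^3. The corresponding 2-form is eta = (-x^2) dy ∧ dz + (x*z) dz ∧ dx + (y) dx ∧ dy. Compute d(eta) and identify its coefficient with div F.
d(eta) = (-2*x) dx ∧ dy ∧ dz; div F = -2*x

For a 2-form in R^3 of the form above, applying d gives a 3-form with coefficient ∂P/∂x + ∂Q/∂y + ∂R/∂z:
  ∂P/∂x = -2*x
  ∂Q/∂y = 0
  ∂R/∂z = 0
Sum = -2*x, which is exactly div F.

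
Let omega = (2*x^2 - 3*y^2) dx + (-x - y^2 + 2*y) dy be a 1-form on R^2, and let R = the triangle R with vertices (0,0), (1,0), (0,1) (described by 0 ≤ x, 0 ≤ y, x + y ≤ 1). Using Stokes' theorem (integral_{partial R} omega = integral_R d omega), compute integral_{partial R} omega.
integral_(partial R) omega = 1/2

Stokes: integral_partial_R omega = integral_R d omega with d omega = (∂Q/∂x - ∂P/∂y) dx ∧ dy.
  ∂Q/∂x = -1
  ∂P/∂y = -6*y
  integrand = ∂Q/∂x - ∂P/∂y = 6*y - 1.
Integrating over R: integral_0^1 integral_0^{1-x} (6*y - 1) dy dx = 1/2.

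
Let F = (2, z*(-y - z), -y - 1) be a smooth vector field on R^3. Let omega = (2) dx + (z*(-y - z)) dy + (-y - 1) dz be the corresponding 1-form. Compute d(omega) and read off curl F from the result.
d(omega) = (y + 2*z - 1) dy ∧ dz + (0) dz ∧ dx + (0) dx ∧ dy; curl F = (y + 2*z - 1, 0, 0)

d omega = sum_{i<j} (∂f_j/∂x_i - ∂f_i/∂x_j) dx_i ∧ dx_j. Under the identification (dy ∧ dz, dz ∧ dx, dx ∧ dy) ↔ (e_x, e_y, e_z), the coefficients are exactly the components of curl F. Compute:
  ∂R/∂y - ∂Q/∂z = (-1) - (-y - 2*z) = y + 2*z - 1
  ∂P/∂z - ∂R/∂x = (0) - (0) = 0
  ∂Q/∂x - ∂P/∂y = (0) - (0) = 0.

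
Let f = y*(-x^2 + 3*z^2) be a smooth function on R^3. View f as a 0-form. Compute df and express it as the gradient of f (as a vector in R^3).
df = (-2*x*y) dx + (-x^2 + 3*z^2) dy + (6*y*z) dz; grad f = (-2*x*y, -x^2 + 3*z^2, 6*y*z)

For a 0-form f, d f = (∂f/∂x) dx + (∂f/∂y) dy + (∂f/∂z) dz. The components of the vector representation are exactly the entries of grad f in Cartesian coordinates:
  ∂f/∂x = -2*x*y
  ∂f/∂y = -x^2 + 3*z^2
  ∂f/∂z = 6*y*z.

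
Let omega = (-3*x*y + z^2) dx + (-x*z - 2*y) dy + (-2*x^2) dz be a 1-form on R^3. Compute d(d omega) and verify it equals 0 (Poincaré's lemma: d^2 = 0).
d(d omega) = 0

Step 1: d omega = sum_{i<j} (∂f_j/∂x_i - ∂f_i/∂x_j) dx_i ∧ dx_j:
  coeff of dx ∧ dy: 3*x - z
  coeff of dx ∧ dz: -4*x - 2*z
  coeff of dy ∧ dz: x
Step 2: Apply d again to each 2-form coefficient. The only possible 3-form in R^3 is dx ∧ dy ∧ dz, with coefficient
  ∂(coeff of dy∧dz)/∂x - ∂(coeff of dx∧dz)/∂y + ∂(coeff of dx∧dy)/∂z
  = ∂/∂x (x) - ∂/∂y (-4*x - 2*z) + ∂/∂z (3*x - z).
Each of these terms simplifies to sums of mixed partials that cancel in pairs. The result is 0 (by equality of mixed partials for smooth functions — Schwarz / Clairaut).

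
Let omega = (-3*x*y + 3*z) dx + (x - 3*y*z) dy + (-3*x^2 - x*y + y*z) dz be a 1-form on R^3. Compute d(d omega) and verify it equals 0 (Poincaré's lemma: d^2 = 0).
d(d omega) = 0

Step 1: d omega = sum_{i<j} (∂f_j/∂x_i - ∂f_i/∂x_j) dx_i ∧ dx_j:
  coeff of dx ∧ dy: 3*x + 1
  coeff of dx ∧ dz: -6*x - y - 3
  coeff of dy ∧ dz: -x + 3*y + z
Step 2: Apply d again to each 2-form coefficient. The only possible 3-form in R^3 is dx ∧ dy ∧ dz, with coefficient
  ∂(coeff of dy∧dz)/∂x - ∂(coeff of dx∧dz)/∂y + ∂(coeff of dx∧dy)/∂z
  = ∂/∂x (-x + 3*y + z) - ∂/∂y (-6*x - y - 3) + ∂/∂z (3*x + 1).
Each of these terms simplifies to sums of mixed partials that cancel in pairs. The result is 0 (by equality of mixed partials for smooth functions — Schwarz / Clairaut).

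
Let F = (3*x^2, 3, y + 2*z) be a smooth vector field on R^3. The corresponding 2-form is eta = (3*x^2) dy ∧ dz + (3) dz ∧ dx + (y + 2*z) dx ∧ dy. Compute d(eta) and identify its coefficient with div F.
d(eta) = (6*x + 2) dx ∧ dy ∧ dz; div F = 6*x + 2

For a 2-form in R^3 of the form above, applying d gives a 3-form with coefficient ∂P/∂x + ∂Q/∂y + ∂R/∂z:
  ∂P/∂x = 6*x
  ∂Q/∂y = 0
  ∂R/∂z = 2
Sum = 6*x + 2, which is exactly div F.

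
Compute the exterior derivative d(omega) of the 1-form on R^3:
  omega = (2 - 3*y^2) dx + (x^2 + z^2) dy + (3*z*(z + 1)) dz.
d(omega) = (2*x + 6*y) dx ∧ dy + (-2*z) dy ∧ dz

For a 1-form omega = sum_i f_i dx_i, the exterior derivative is
  d(omega) = sum_{i < j} (∂f_j/∂x_i - ∂f_i/∂x_j) dx_i ∧ dx_j.
  coefficient of dx ∧ dy: ∂f_2/∂x - ∂f_1/∂y = ∂(x^2 + z^2)/∂x - ∂(2 - 3*y^2)/∂y = 2*x + 6*y
  coefficient of dy ∧ dz: ∂f_3/∂y - ∂f_2/∂z = ∂(3*z*(z + 1))/∂y - ∂(x^2 + z^2)/∂z = -2*z
Assembling: d(omega) = (2*x + 6*y) dx ∧ dy + (-2*z) dy ∧ dz.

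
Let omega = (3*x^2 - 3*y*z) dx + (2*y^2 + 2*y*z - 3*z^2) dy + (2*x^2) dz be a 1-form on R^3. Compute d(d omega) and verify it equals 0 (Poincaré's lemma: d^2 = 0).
d(d omega) = 0

Step 1: d omega = sum_{i<j} (∂f_j/∂x_i - ∂f_i/∂x_j) dx_i ∧ dx_j:
  coeff of dx ∧ dy: 3*z
  coeff of dx ∧ dz: 4*x + 3*y
  coeff of dy ∧ dz: -2*y + 6*z
Step 2: Apply d again to each 2-form coefficient. The only possible 3-form in R^3 is dx ∧ dy ∧ dz, with coefficient
  ∂(coeff of dy∧dz)/∂x - ∂(coeff of dx∧dz)/∂y + ∂(coeff of dx∧dy)/∂z
  = ∂/∂x (-2*y + 6*z) - ∂/∂y (4*x + 3*y) + ∂/∂z (3*z).
Each of these terms simplifies to sums of mixed partials that cancel in pairs. The result is 0 (by equality of mixed partials for smooth functions — Schwarz / Clairaut).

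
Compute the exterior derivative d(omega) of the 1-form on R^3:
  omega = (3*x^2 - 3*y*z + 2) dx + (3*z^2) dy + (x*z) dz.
d(omega) = (3*z) dx ∧ dy + (3*y + z) dx ∧ dz + (-6*z) dy ∧ dz

For a 1-form omega = sum_i f_i dx_i, the exterior derivative is
  d(omega) = sum_{i < j} (∂f_j/∂x_i - ∂f_i/∂x_j) dx_i ∧ dx_j.
  coefficient of dx ∧ dy: ∂f_2/∂x - ∂f_1/∂y = ∂(3*z^2)/∂x - ∂(3*x^2 - 3*y*z + 2)/∂y = 3*z
  coefficient of dx ∧ dz: ∂f_3/∂x - ∂f_1/∂z = ∂(x*z)/∂x - ∂(3*x^2 - 3*y*z + 2)/∂z = 3*y + z
  coefficient of dy ∧ dz: ∂f_3/∂y - ∂f_2/∂z = ∂(x*z)/∂y - ∂(3*z^2)/∂z = -6*z
Assembling: d(omega) = (3*z) dx ∧ dy + (3*y + z) dx ∧ dz + (-6*z) dy ∧ dz.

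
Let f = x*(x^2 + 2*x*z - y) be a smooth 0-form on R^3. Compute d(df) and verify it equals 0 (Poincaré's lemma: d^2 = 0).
d(df) = 0

Step 1: df = sum_i (∂f/∂x_i) dx_i = (3*x^2 + 4*x*z - y) dx + (-x) dy + (2*x^2) dz.
Step 2: Apply d again. Using the 1-form formula, the coefficient of dx ∧ dy in d(df) is ∂^2 f/∂x ∂y - ∂^2 f/∂y ∂x = (-1) - (-1) = 0 (equality of mixed partials for smooth f).
Similarly for dx ∧ dz and dy ∧ dz — all coefficients vanish. So d(df) = 0.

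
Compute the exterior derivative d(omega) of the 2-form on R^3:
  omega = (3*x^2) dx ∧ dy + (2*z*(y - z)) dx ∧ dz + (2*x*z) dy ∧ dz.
d(omega) = 0

For a 2-form omega = sum_{i<j} g_{ij} dx_i ∧ dx_j, the exterior derivative is
  d(omega) = sum_{i<j} d(g_{ij}) ∧ dx_i ∧ dx_j = sum_{i<j, k} (∂g_{ij}/∂x_k) dx_k ∧ dx_i ∧ dx_j.
Expand each term, using dx_k ∧ dx_i ∧ dx_j = sgn(permutation) dx_{(a)} ∧ dx_{(b)} ∧ dx_{(c)} with (a < b < c) sorted:
  d(2*z*(y - z)) includes (∂/∂y)(2*z*(y - z)) dy = (2*z) dy, which multiplied by dx ∧ dz gives (-2*z) dx ∧ dy ∧ dz
  d(2*x*z) includes (∂/∂x)(2*x*z) dx = (2*z) dx, which multiplied by dy ∧ dz gives (2*z) dx ∧ dy ∧ dz
Collecting like 3-forms: d(omega) = 0.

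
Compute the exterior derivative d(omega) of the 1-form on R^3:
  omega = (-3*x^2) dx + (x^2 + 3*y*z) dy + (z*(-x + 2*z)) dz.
d(omega) = (2*x) dx ∧ dy + (-z) dx ∧ dz + (-3*y) dy ∧ dz

For a 1-form omega = sum_i f_i dx_i, the exterior derivative is
  d(omega) = sum_{i < j} (∂f_j/∂x_i - ∂f_i/∂x_j) dx_i ∧ dx_j.
  coefficient of dx ∧ dy: ∂f_2/∂x - ∂f_1/∂y = ∂(x^2 + 3*y*z)/∂x - ∂(-3*x^2)/∂y = 2*x
  coefficient of dx ∧ dz: ∂f_3/∂x - ∂f_1/∂z = ∂(z*(-x + 2*z))/∂x - ∂(-3*x^2)/∂z = -z
  coefficient of dy ∧ dz: ∂f_3/∂y - ∂f_2/∂z = ∂(z*(-x + 2*z))/∂y - ∂(x^2 + 3*y*z)/∂z = -3*y
Assembling: d(omega) = (2*x) dx ∧ dy + (-z) dx ∧ dz + (-3*y) dy ∧ dz.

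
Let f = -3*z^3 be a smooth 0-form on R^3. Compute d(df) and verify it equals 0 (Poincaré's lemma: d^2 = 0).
d(df) = 0

Step 1: df = sum_i (∂f/∂x_i) dx_i = (0) dx + (0) dy + (-9*z^2) dz.
Step 2: Apply d again. Using the 1-form formula, the coefficient of dx ∧ dy in d(df) is ∂^2 f/∂x ∂y - ∂^2 f/∂y ∂x = (0) - (0) = 0 (equality of mixed partials for smooth f).
Similarly for dx ∧ dz and dy ∧ dz — all coefficients vanish. So d(df) = 0.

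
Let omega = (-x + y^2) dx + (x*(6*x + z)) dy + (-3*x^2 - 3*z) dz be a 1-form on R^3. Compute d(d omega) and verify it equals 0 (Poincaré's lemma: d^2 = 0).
d(d omega) = 0

Step 1: d omega = sum_{i<j} (∂f_j/∂x_i - ∂f_i/∂x_j) dx_i ∧ dx_j:
  coeff of dx ∧ dy: 12*x - 2*y + z
  coeff of dx ∧ dz: -6*x
  coeff of dy ∧ dz: -x
Step 2: Apply d again to each 2-form coefficient. The only possible 3-form in R^3 is dx ∧ dy ∧ dz, with coefficient
  ∂(coeff of dy∧dz)/∂x - ∂(coeff of dx∧dz)/∂y + ∂(coeff of dx∧dy)/∂z
  = ∂/∂x (-x) - ∂/∂y (-6*x) + ∂/∂z (12*x - 2*y + z).
Each of these terms simplifies to sums of mixed partials that cancel in pairs. The result is 0 (by equality of mixed partials for smooth functions — Schwarz / Clairaut).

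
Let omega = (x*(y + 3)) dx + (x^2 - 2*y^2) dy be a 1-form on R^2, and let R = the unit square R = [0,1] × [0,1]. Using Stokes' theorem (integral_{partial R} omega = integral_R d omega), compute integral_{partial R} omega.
integral_(partial R) omega = 1/2

Stokes: integral_partial_R omega = integral_R d omega with d omega = (∂Q/∂x - ∂P/∂y) dx ∧ dy.
  ∂Q/∂x = 2*x
  ∂P/∂y = x
  integrand = ∂Q/∂x - ∂P/∂y = x.
Integrating over R: integral_0^1 integral_0^1 (x) dx dy = 1/2.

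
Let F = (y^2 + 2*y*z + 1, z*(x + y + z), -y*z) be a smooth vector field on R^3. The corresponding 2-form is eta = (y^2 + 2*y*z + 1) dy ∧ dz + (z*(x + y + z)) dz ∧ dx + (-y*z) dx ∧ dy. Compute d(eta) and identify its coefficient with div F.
d(eta) = (-y + z) dx ∧ dy ∧ dz; div F = -y + z

For a 2-form in R^3 of the form above, applying d gives a 3-form with coefficient ∂P/∂x + ∂Q/∂y + ∂R/∂z:
  ∂P/∂x = 0
  ∂Q/∂y = z
  ∂R/∂z = -y
Sum = -y + z, which is exactly div F.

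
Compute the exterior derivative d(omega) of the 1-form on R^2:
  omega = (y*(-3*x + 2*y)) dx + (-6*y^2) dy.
d(omega) = (3*x - 4*y) dx ∧ dy

For a 1-form omega = sum_i f_i dx_i, the exterior derivative is
  d(omega) = sum_{i < j} (∂f_j/∂x_i - ∂f_i/∂x_j) dx_i ∧ dx_j.
  coefficient of dx ∧ dy: ∂f_2/∂x - ∂f_1/∂y = ∂(-6*y^2)/∂x - ∂(y*(-3*x + 2*y))/∂y = 3*x - 4*y
Assembling: d(omega) = (3*x - 4*y) dx ∧ dy.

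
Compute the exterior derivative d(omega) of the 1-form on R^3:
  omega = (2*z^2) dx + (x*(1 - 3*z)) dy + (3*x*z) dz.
d(omega) = (1 - 3*z) dx ∧ dy + (-z) dx ∧ dz + (3*x) dy ∧ dz

For a 1-form omega = sum_i f_i dx_i, the exterior derivative is
  d(omega) = sum_{i < j} (∂f_j/∂x_i - ∂f_i/∂x_j) dx_i ∧ dx_j.
  coefficient of dx ∧ dy: ∂f_2/∂x - ∂f_1/∂y = ∂(x*(1 - 3*z))/∂x - ∂(2*z^2)/∂y = 1 - 3*z
  coefficient of dx ∧ dz: ∂f_3/∂x - ∂f_1/∂z = ∂(3*x*z)/∂x - ∂(2*z^2)/∂z = -z
  coefficient of dy ∧ dz: ∂f_3/∂y - ∂f_2/∂z = ∂(3*x*z)/∂y - ∂(x*(1 - 3*z))/∂z = 3*x
Assembling: d(omega) = (1 - 3*z) dx ∧ dy + (-z) dx ∧ dz + (3*x) dy ∧ dz.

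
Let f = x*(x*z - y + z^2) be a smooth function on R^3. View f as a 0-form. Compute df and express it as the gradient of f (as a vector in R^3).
df = (2*x*z - y + z^2) dx + (-x) dy + (x*(x + 2*z)) dz; grad f = (2*x*z - y + z^2, -x, x*(x + 2*z))

For a 0-form f, d f = (∂f/∂x) dx + (∂f/∂y) dy + (∂f/∂z) dz. The components of the vector representation are exactly the entries of grad f in Cartesian coordinates:
  ∂f/∂x = 2*x*z - y + z^2
  ∂f/∂y = -x
  ∂f/∂z = x*(x + 2*z).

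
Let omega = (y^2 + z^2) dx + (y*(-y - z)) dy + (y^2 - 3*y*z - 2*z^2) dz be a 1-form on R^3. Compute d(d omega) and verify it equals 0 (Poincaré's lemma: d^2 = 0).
d(d omega) = 0

Step 1: d omega = sum_{i<j} (∂f_j/∂x_i - ∂f_i/∂x_j) dx_i ∧ dx_j:
  coeff of dx ∧ dy: -2*y
  coeff of dx ∧ dz: -2*z
  coeff of dy ∧ dz: 3*y - 3*z
Step 2: Apply d again to each 2-form coefficient. The only possible 3-form in R^3 is dx ∧ dy ∧ dz, with coefficient
  ∂(coeff of dy∧dz)/∂x - ∂(coeff of dx∧dz)/∂y + ∂(coeff of dx∧dy)/∂z
  = ∂/∂x (3*y - 3*z) - ∂/∂y (-2*z) + ∂/∂z (-2*y).
Each of these terms simplifies to sums of mixed partials that cancel in pairs. The result is 0 (by equality of mixed partials for smooth functions — Schwarz / Clairaut).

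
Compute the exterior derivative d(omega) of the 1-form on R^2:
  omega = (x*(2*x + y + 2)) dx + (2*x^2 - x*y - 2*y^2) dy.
d(omega) = (3*x - y) dx ∧ dy

For a 1-form omega = sum_i f_i dx_i, the exterior derivative is
  d(omega) = sum_{i < j} (∂f_j/∂x_i - ∂f_i/∂x_j) dx_i ∧ dx_j.
  coefficient of dx ∧ dy: ∂f_2/∂x - ∂f_1/∂y = ∂(2*x^2 - x*y - 2*y^2)/∂x - ∂(x*(2*x + y + 2))/∂y = 3*x - y
Assembling: d(omega) = (3*x - y) dx ∧ dy.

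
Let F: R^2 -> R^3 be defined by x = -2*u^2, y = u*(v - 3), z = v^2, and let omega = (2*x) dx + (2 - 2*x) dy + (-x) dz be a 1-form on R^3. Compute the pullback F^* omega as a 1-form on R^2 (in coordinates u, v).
F^* omega = (16*u^3 + 4*u^2*v - 12*u^2 + 2*v - 6) du + (2*u*(2*u^2 + 2*u*v + 1)) dv

Using F^*(f dg) = (f ∘ F) d(g ∘ F), substitute each coordinate x_i by F_i(u, v) in f_i, and replace dx_i by d F_i = (∂F_i/∂u) du + (∂F_i/∂v) dv.
  For the x component: f_1(F) = -4*u^2; d F_1 = (-4*u) du + (0) dv
  For the y component: f_2(F) = 4*u^2 + 2; d F_2 = (v - 3) du + (u) dv
  For the z component: f_3(F) = 2*u^2; d F_3 = (0) du + (2*v) dv
Combining and collecting du, dv coefficients:
  coeff of du: 16*u^3 + 4*u^2*v - 12*u^2 + 2*v - 6
  coeff of dv: 2*u*(2*u^2 + 2*u*v + 1)
F^* omega = (16*u^3 + 4*u^2*v - 12*u^2 + 2*v - 6) du + (2*u*(2*u^2 + 2*u*v + 1)) dv.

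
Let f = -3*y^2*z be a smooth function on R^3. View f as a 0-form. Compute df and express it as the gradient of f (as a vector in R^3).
df = (0) dx + (-6*y*z) dy + (-3*y^2) dz; grad f = (0, -6*y*z, -3*y^2)

For a 0-form f, d f = (∂f/∂x) dx + (∂f/∂y) dy + (∂f/∂z) dz. The components of the vector representation are exactly the entries of grad f in Cartesian coordinates:
  ∂f/∂x = 0
  ∂f/∂y = -6*y*z
  ∂f/∂z = -3*y^2.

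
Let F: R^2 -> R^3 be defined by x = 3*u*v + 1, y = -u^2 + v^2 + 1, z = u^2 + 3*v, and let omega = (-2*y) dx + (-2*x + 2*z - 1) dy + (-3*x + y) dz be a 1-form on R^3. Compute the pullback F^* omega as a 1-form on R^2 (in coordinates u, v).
F^* omega = (-6*u^3 + 2*u*v^2 - 12*u*v + 2*u - 6*v^3 - 6*v) du + (6*u^3 + 4*u^2*v - 3*u^2 - 18*u*v^2 - 27*u*v - 6*u + 15*v^2 - 6*v - 6) dv

Using F^*(f dg) = (f ∘ F) d(g ∘ F), substitute each coordinate x_i by F_i(u, v) in f_i, and replace dx_i by d F_i = (∂F_i/∂u) du + (∂F_i/∂v) dv.
  For the x component: f_1(F) = 2*u^2 - 2*v^2 - 2; d F_1 = (3*v) du + (3*u) dv
  For the y component: f_2(F) = 2*u^2 - 6*u*v + 6*v - 3; d F_2 = (-2*u) du + (2*v) dv
  For the z component: f_3(F) = -u^2 - 9*u*v + v^2 - 2; d F_3 = (2*u) du + (3) dv
Combining and collecting du, dv coefficients:
  coeff of du: -6*u^3 + 2*u*v^2 - 12*u*v + 2*u - 6*v^3 - 6*v
  coeff of dv: 6*u^3 + 4*u^2*v - 3*u^2 - 18*u*v^2 - 27*u*v - 6*u + 15*v^2 - 6*v - 6
F^* omega = (-6*u^3 + 2*u*v^2 - 12*u*v + 2*u - 6*v^3 - 6*v) du + (6*u^3 + 4*u^2*v - 3*u^2 - 18*u*v^2 - 27*u*v - 6*u + 15*v^2 - 6*v - 6) dv.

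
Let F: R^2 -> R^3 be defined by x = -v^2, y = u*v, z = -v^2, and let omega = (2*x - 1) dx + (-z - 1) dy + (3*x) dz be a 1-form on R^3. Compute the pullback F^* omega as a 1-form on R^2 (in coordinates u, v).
F^* omega = (v^3 - v) du + (u*v^2 - u + 10*v^3 + 2*v) dv

Using F^*(f dg) = (f ∘ F) d(g ∘ F), substitute each coordinate x_i by F_i(u, v) in f_i, and replace dx_i by d F_i = (∂F_i/∂u) du + (∂F_i/∂v) dv.
  For the x component: f_1(F) = -2*v^2 - 1; d F_1 = (0) du + (-2*v) dv
  For the y component: f_2(F) = v^2 - 1; d F_2 = (v) du + (u) dv
  For the z component: f_3(F) = -3*v^2; d F_3 = (0) du + (-2*v) dv
Combining and collecting du, dv coefficients:
  coeff of du: v^3 - v
  coeff of dv: u*v^2 - u + 10*v^3 + 2*v
F^* omega = (v^3 - v) du + (u*v^2 - u + 10*v^3 + 2*v) dv.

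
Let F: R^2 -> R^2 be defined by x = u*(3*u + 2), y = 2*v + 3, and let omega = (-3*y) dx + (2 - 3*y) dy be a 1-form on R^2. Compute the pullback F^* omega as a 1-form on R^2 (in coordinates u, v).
F^* omega = (-36*u*v - 54*u - 12*v - 18) du + (-12*v - 14) dv

Using F^*(f dg) = (f ∘ F) d(g ∘ F), substitute each coordinate x_i by F_i(u, v) in f_i, and replace dx_i by d F_i = (∂F_i/∂u) du + (∂F_i/∂v) dv.
  For the x component: f_1(F) = -6*v - 9; d F_1 = (6*u + 2) du + (0) dv
  For the y component: f_2(F) = -6*v - 7; d F_2 = (0) du + (2) dv
Combining and collecting du, dv coefficients:
  coeff of du: -36*u*v - 54*u - 12*v - 18
  coeff of dv: -12*v - 14
F^* omega = (-36*u*v - 54*u - 12*v - 18) du + (-12*v - 14) dv.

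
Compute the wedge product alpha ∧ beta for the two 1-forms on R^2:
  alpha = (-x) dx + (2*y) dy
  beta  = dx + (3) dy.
alpha ∧ beta = (-3*x - 2*y) dx ∧ dy

Distribute the wedge, using dx_i ∧ dx_j = -dx_j ∧ dx_i and dx_i ∧ dx_i = 0. For each pair (i, j) with i < j, the coefficient of dx_i ∧ dx_j in alpha ∧ beta is (alpha_i * beta_j - alpha_j * beta_i). Collecting: alpha ∧ beta = (-3*x - 2*y) dx ∧ dy.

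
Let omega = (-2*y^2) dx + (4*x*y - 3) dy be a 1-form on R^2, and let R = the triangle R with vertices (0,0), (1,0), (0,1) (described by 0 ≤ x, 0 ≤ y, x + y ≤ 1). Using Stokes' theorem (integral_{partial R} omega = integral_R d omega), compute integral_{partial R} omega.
integral_(partial R) omega = 4/3

Stokes: integral_partial_R omega = integral_R d omega with d omega = (∂Q/∂x - ∂P/∂y) dx ∧ dy.
  ∂Q/∂x = 4*y
  ∂P/∂y = -4*y
  integrand = ∂Q/∂x - ∂P/∂y = 8*y.
Integrating over R: integral_0^1 integral_0^{1-x} (8*y) dy dx = 4/3.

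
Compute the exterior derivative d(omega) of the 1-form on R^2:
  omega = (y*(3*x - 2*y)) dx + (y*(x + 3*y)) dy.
d(omega) = (-3*x + 5*y) dx ∧ dy

For a 1-form omega = sum_i f_i dx_i, the exterior derivative is
  d(omega) = sum_{i < j} (∂f_j/∂x_i - ∂f_i/∂x_j) dx_i ∧ dx_j.
  coefficient of dx ∧ dy: ∂f_2/∂x - ∂f_1/∂y = ∂(y*(x + 3*y))/∂x - ∂(y*(3*x - 2*y))/∂y = -3*x + 5*y
Assembling: d(omega) = (-3*x + 5*y) dx ∧ dy.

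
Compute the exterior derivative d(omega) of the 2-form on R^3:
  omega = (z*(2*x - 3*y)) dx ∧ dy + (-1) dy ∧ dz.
d(omega) = (2*x - 3*y) dx ∧ dy ∧ dz

For a 2-form omega = sum_{i<j} g_{ij} dx_i ∧ dx_j, the exterior derivative is
  d(omega) = sum_{i<j} d(g_{ij}) ∧ dx_i ∧ dx_j = sum_{i<j, k} (∂g_{ij}/∂x_k) dx_k ∧ dx_i ∧ dx_j.
Expand each term, using dx_k ∧ dx_i ∧ dx_j = sgn(permutation) dx_{(a)} ∧ dx_{(b)} ∧ dx_{(c)} with (a < b < c) sorted:
  d(z*(2*x - 3*y)) includes (∂/∂z)(z*(2*x - 3*y)) dz = (2*x - 3*y) dz, which multiplied by dx ∧ dy gives (2*x - 3*y) dx ∧ dy ∧ dz
Collecting like 3-forms: d(omega) = (2*x - 3*y) dx ∧ dy ∧ dz.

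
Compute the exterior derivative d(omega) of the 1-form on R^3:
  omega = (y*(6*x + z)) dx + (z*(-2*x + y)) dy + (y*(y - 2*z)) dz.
d(omega) = (-6*x - 3*z) dx ∧ dy + (-y) dx ∧ dz + (2*x + y - 2*z) dy ∧ dz

For a 1-form omega = sum_i f_i dx_i, the exterior derivative is
  d(omega) = sum_{i < j} (∂f_j/∂x_i - ∂f_i/∂x_j) dx_i ∧ dx_j.
  coefficient of dx ∧ dy: ∂f_2/∂x - ∂f_1/∂y = ∂(z*(-2*x + y))/∂x - ∂(y*(6*x + z))/∂y = -6*x - 3*z
  coefficient of dx ∧ dz: ∂f_3/∂x - ∂f_1/∂z = ∂(y*(y - 2*z))/∂x - ∂(y*(6*x + z))/∂z = -y
  coefficient of dy ∧ dz: ∂f_3/∂y - ∂f_2/∂z = ∂(y*(y - 2*z))/∂y - ∂(z*(-2*x + y))/∂z = 2*x + y - 2*z
Assembling: d(omega) = (-6*x - 3*z) dx ∧ dy + (-y) dx ∧ dz + (2*x + y - 2*z) dy ∧ dz.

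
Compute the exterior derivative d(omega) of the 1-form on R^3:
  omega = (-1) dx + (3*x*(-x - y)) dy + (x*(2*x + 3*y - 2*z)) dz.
d(omega) = (-6*x - 3*y) dx ∧ dy + (4*x + 3*y - 2*z) dx ∧ dz + (3*x) dy ∧ dz

For a 1-form omega = sum_i f_i dx_i, the exterior derivative is
  d(omega) = sum_{i < j} (∂f_j/∂x_i - ∂f_i/∂x_j) dx_i ∧ dx_j.
  coefficient of dx ∧ dy: ∂f_2/∂x - ∂f_1/∂y = ∂(3*x*(-x - y))/∂x - ∂(-1)/∂y = -6*x - 3*y
  coefficient of dx ∧ dz: ∂f_3/∂x - ∂f_1/∂z = ∂(x*(2*x + 3*y - 2*z))/∂x - ∂(-1)/∂z = 4*x + 3*y - 2*z
  coefficient of dy ∧ dz: ∂f_3/∂y - ∂f_2/∂z = ∂(x*(2*x + 3*y - 2*z))/∂y - ∂(3*x*(-x - y))/∂z = 3*x
Assembling: d(omega) = (-6*x - 3*y) dx ∧ dy + (4*x + 3*y - 2*z) dx ∧ dz + (3*x) dy ∧ dz.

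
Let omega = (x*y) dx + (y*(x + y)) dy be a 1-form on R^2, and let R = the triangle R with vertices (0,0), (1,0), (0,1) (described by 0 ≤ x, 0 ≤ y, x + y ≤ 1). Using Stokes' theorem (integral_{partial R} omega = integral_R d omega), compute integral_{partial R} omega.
integral_(partial R) omega = 0

Stokes: integral_partial_R omega = integral_R d omega with d omega = (∂Q/∂x - ∂P/∂y) dx ∧ dy.
  ∂Q/∂x = y
  ∂P/∂y = x
  integrand = ∂Q/∂x - ∂P/∂y = -x + y.
Integrating over R: integral_0^1 integral_0^{1-x} (-x + y) dy dx = 0.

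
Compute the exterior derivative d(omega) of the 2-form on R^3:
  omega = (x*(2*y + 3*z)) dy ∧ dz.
d(omega) = (2*y + 3*z) dx ∧ dy ∧ dz

For a 2-form omega = sum_{i<j} g_{ij} dx_i ∧ dx_j, the exterior derivative is
  d(omega) = sum_{i<j} d(g_{ij}) ∧ dx_i ∧ dx_j = sum_{i<j, k} (∂g_{ij}/∂x_k) dx_k ∧ dx_i ∧ dx_j.
Expand each term, using dx_k ∧ dx_i ∧ dx_j = sgn(permutation) dx_{(a)} ∧ dx_{(b)} ∧ dx_{(c)} with (a < b < c) sorted:
  d(x*(2*y + 3*z)) includes (∂/∂x)(x*(2*y + 3*z)) dx = (2*y + 3*z) dx, which multiplied by dy ∧ dz gives (2*y + 3*z) dx ∧ dy ∧ dz
Collecting like 3-forms: d(omega) = (2*y + 3*z) dx ∧ dy ∧ dz.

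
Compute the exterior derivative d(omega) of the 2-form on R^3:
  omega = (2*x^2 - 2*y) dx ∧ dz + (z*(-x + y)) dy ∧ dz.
d(omega) = (2 - z) dx ∧ dy ∧ dz

For a 2-form omega = sum_{i<j} g_{ij} dx_i ∧ dx_j, the exterior derivative is
  d(omega) = sum_{i<j} d(g_{ij}) ∧ dx_i ∧ dx_j = sum_{i<j, k} (∂g_{ij}/∂x_k) dx_k ∧ dx_i ∧ dx_j.
Expand each term, using dx_k ∧ dx_i ∧ dx_j = sgn(permutation) dx_{(a)} ∧ dx_{(b)} ∧ dx_{(c)} with (a < b < c) sorted:
  d(2*x^2 - 2*y) includes (∂/∂y)(2*x^2 - 2*y) dy = (-2) dy, which multiplied by dx ∧ dz gives (2) dx ∧ dy ∧ dz
  d(z*(-x + y)) includes (∂/∂x)(z*(-x + y)) dx = (-z) dx, which multiplied by dy ∧ dz gives (-z) dx ∧ dy ∧ dz
Collecting like 3-forms: d(omega) = (2 - z) dx ∧ dy ∧ dz.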